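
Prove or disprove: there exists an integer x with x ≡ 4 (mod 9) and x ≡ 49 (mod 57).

The moduli are not coprime: gcd(9, 57) = 3. Compatibility requires 3 ∣ (49 − 4) = 45, which holds, so solutions exist.
The integers ≡ 4 (mod 9) are 4, 13, 22, 31, 40, 49, …; their remainders mod 57 are 4, 13, 22, 31, 40, 49, so x = 49 is the first that is ≡ 49 (mod 57).
Check: 49 mod 9 = 4, 49 mod 57 = 49. ✓

x = 49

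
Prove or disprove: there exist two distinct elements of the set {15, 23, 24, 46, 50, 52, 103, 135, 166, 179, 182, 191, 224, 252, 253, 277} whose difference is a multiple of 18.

Residues mod 18: 15↦15, 23↦5, 24↦6, 46↦10, 50↦14, 52↦16, 103↦13, 135↦9, 166↦4, 179↦17, 182↦2, 191↦11, 224↦8, 252↦0, 253↦1, 277↦7.
These 16 residues are pairwise different, hence no difference of two elements is divisible by 18.

No such pair exists.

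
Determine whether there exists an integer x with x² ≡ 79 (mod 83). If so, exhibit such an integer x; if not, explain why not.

83 is prime, so by Euler's criterion 79 is a square mod 83 iff 79^((83−1)/2) = 79^41 ≡ 1 (mod 83).
Repeated squaring mod 83: 79^2 = 6241 ≡ 16; 79^4 ≡ 16² = 256 ≡ 7; 79^8 ≡ 7² = 49 ≡ 49; 79^16 ≡ 49² = 2401 ≡ 77; 79^32 ≡ 77² = 5929 ≡ 36.
Since 41 = 32 + 8 + 1, 79^41 ≡ 36 · 49 · 79; multiplying out mod 83: 36·49 = 1764 ≡ 21, then 21·79 = 1659 ≡ 82. Thus 79^41 ≡ 82 ≡ −1 (mod 83).
The value −1 means 79 is a non-residue modulo 83, so x² ≡ 79 (mod 83) is impossible.

No, no such integer exists.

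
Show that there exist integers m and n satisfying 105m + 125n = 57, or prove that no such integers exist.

gcd(105, 125) = 5, so every integer of the form 105m + 125n is a multiple of 5.
However 57 leaves remainder 2 on division by 5.
Therefore 105m + 125n = 57 has no solution in integers.

No, no such integers exist.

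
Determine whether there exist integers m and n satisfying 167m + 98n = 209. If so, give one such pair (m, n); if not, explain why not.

167 and 98 are coprime, so 167m + 98n ranges over all of ℤ.
Euclidean algorithm: 167 = 1·98 + 69, 98 = 1·69 + 29, 69 = 2·29 + 11, 29 = 2·11 + 7, 11 = 1·7 + 4, 7 = 1·4 + 3, 4 = 1·3 + 1, 3 = 3·1 + 0.
Back-substituting, 1 = 4 − 1·3 = 4 − (7 − 1·4) = −7 + 2·4 = −7 + 2·(11 − 1·7) = 2·11 − 3·7 = 2·11 − 3·(29 − 2·11) = −3·29 + 8·11 = −3·29 + 8·(69 − 2·29) = 8·69 − 19·29 = 8·69 − 19·(98 − 1·69) = −19·98 + 27·69 = −19·98 + 27·(167 − 1·98) = 27·167 − 46·98; that is, 167·27 + 98·(-46) = 1.
Multiplying through by 209: m = 27·209 = 5643, n = (-46)·209 = -9614 is a solution.
Shifting by a multiple of (98, −167) keeps it a solution: m = 5643 − 57·98 = 57, n = -9614 + 57·167 = -95.
Indeed 167·57 + 98·(-95) = 9519 − 9310 = 209.

m = 57, n = -95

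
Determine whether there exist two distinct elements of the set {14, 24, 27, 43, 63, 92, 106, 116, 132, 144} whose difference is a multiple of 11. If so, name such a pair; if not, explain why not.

Residues mod 11: 14↦3, 24↦2, 27↦5, 43↦10, 63↦8, 92↦4, 106↦7, 116↦6, 132↦0, 144↦1.
No residue repeats among the 10 elements, so no pair has difference ≡ 0 (mod 11).

No, no such pair exists.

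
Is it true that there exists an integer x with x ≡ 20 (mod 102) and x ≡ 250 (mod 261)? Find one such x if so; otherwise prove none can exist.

No, no such integer exists.

Both moduli are multiples of 3 = gcd(102, 261), so any solution would satisfy x ≡ 20 and x ≡ 250 modulo 3 simultaneously.
However 20 ≡ 2 and 250 ≡ 1 (mod 3), and 2 ≠ 1.
Hence the system has no solution.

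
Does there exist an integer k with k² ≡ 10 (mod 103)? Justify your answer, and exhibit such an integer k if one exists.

There is no such integer.

103 is prime, so by Euler's criterion 10 is a square mod 103 iff 10^((103−1)/2) = 10^51 ≡ 1 (mod 103).
Repeated squaring mod 103: 10^2 = 100 ≡ 100; 10^4 ≡ 100² = 10000 ≡ 9; 10^8 ≡ 9² = 81 ≡ 81; 10^16 ≡ 81² = 6561 ≡ 72; 10^32 ≡ 72² = 5184 ≡ 34.
Since 51 = 32 + 16 + 2 + 1, 10^51 ≡ 34 · 72 · 100 · 10; multiplying out mod 103: 34·72 = 2448 ≡ 79, then 79·100 = 7900 ≡ 72, then 72·10 = 720 ≡ 102. Thus 10^51 ≡ 102 ≡ −1 (mod 103).
By Euler's criterion 10 is a quadratic non-residue mod 103: no k satisfies k² ≡ 10 (mod 103).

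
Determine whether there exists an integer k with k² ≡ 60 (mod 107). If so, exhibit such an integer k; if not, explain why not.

Apply Euler's criterion with the prime 107: 60 is a quadratic residue iff 60^53 ≡ 1 (mod 107), and a non-residue iff it is ≡ −1.
Squaring successively (mod 107): 60^2 = 3600 ≡ 69; 60^4 ≡ 69² = 4761 ≡ 53; 60^8 ≡ 53² = 2809 ≡ 27; 60^16 ≡ 27² = 729 ≡ 87; 60^32 ≡ 87² = 7569 ≡ 79.
Since 53 = 32 + 16 + 4 + 1, 60^53 ≡ 79 · 87 · 53 · 60; multiplying out mod 107: 79·87 = 6873 ≡ 25, then 25·53 = 1325 ≡ 41, then 41·60 = 2460 ≡ 106. Thus 60^53 ≡ 106 ≡ −1 (mod 107).
The value −1 means 60 is a non-residue modulo 107, so k² ≡ 60 (mod 107) is impossible.

No, no such integer exists.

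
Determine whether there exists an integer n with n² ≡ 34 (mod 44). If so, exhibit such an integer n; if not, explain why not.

Reduce modulo 4, which divides 44: we would need n² ≡ 2 (mod 4).
Computing n² mod 4 for n = 0, 1, …, 2 (enough, by the symmetry n ↦ 4 − n) gives 0, 1, 0.
So the quadratic residues mod 4 are {0, 1}, and 2 is not among them.
Hence no integer n has n² ≡ 34 (mod 44).

There is no such integer.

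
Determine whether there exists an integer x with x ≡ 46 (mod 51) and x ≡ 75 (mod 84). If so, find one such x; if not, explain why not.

gcd(51, 84) = 3. If x ≡ 46 (mod 51) and x ≡ 75 (mod 84), then x ≡ 46 (mod 3) and x ≡ 75 (mod 3).
These are incompatible: 46 − 75 = -29 is not divisible by 3.
Therefore no such x exists.

No such integer exists.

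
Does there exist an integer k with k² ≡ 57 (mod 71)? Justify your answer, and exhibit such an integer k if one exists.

k = 46 works: 46² = 2116, and 2116 − 57 = 2059 = 29·71.

k = 46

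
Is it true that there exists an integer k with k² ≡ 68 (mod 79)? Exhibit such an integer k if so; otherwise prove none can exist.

79 is prime, so by Euler's criterion 68 is a square mod 79 iff 68^((79−1)/2) = 68^39 ≡ 1 (mod 79).
Squaring successively (mod 79): 68^2 = 4624 ≡ 42; 68^4 ≡ 42² = 1764 ≡ 26; 68^8 ≡ 26² = 676 ≡ 44; 68^16 ≡ 44² = 1936 ≡ 40; 68^32 ≡ 40² = 1600 ≡ 20.
Since 39 = 32 + 4 + 2 + 1, 68^39 ≡ 20 · 26 · 42 · 68; multiplying out mod 79: 20·26 = 520 ≡ 46, then 46·42 = 1932 ≡ 36, then 36·68 = 2448 ≡ 78. Thus 68^39 ≡ 78 ≡ −1 (mod 79).
The value −1 means 68 is a non-residue modulo 79, so k² ≡ 68 (mod 79) is impossible.

There is no such integer.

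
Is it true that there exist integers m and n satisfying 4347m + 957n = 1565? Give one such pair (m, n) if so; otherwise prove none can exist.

Both 4347 and 957 are divisible by gcd(4347, 957) = 3, hence so is any combination 4347m + 957n.
But 1565 is not a multiple of 3 (it leaves remainder 2).
Therefore 4347m + 957n = 1565 has no solution in integers.

No such integers exist.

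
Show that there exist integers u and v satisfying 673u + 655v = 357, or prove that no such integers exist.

Since gcd(673, 655) = 1, every integer is an integer combination of 673 and 655.
Euclidean algorithm: 673 = 1·655 + 18, 655 = 36·18 + 7, 18 = 2·7 + 4, 7 = 1·4 + 3, 4 = 1·3 + 1, 3 = 3·1 + 0.
Unwinding: 1 = 4 − 1·3 = 4 − (7 − 1·4) = −7 + 2·4 = −7 + 2·(18 − 2·7) = 2·18 − 5·7 = 2·18 − 5·(655 − 36·18) = −5·655 + 182·18 = −5·655 + 182·(673 − 1·655) = 182·673 − 187·655, i.e. 673·182 + 655·(-187) = 1.
Multiplying through by 357: u = 182·357 = 64974, v = (-187)·357 = -66759 is a solution.
The general solution is u = 64974 + 655k, v = -66759 − 673k; taking k = -99 gives the smaller pair u = 129, v = -132.
Indeed 673·129 + 655·(-132) = 86817 − 86460 = 357.

u = 129, v = -132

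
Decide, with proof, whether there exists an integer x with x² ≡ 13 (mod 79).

x = 31

Take x = 31. Then 31² = 961 = 12·79 + 13, so 31² ≡ 13 (mod 79).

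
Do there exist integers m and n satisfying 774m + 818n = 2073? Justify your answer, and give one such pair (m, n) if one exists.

gcd(774, 818) = 2, so every integer of the form 774m + 818n is a multiple of 2.
But 2073 is not a multiple of 2 (it leaves remainder 1).
Therefore 774m + 818n = 2073 has no solution in integers.

No, no such integers exist.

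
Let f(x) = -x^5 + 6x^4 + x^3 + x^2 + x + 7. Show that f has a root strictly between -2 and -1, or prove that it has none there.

f(-2) = 129 and f(-1) = 13, both positive, so a sign-change argument is unavailable; we show f keeps this sign on the whole interval.
Substitute x = -1 − u, where 0 < u < 1 on the interval. Expanding, f(-1 − u) = u^5 + 11u^4 + 33u^3 + 44u^2 + 27u + 13.
All 6 nonzero coefficients of this polynomial in u are positive; hence for u > 0 the value is a sum of positive terms (the constant 13 among them).
Therefore f(x) > 0 throughout (-2, -1), and f has no zero there.

No.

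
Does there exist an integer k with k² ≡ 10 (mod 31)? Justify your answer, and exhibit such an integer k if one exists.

Take k = 17. Then 17² = 289 = 9·31 + 10, so 17² ≡ 10 (mod 31).

k = 17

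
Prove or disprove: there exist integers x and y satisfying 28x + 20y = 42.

gcd(28, 20) = 4, so every integer of the form 28x + 20y is a multiple of 4.
But 42 is not a multiple of 4 (it leaves remainder 2).
Therefore 28x + 20y = 42 has no solution in integers.

There are no such integers.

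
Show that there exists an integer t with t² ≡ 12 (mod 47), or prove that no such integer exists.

t = 23

t = 23 works: 23² = 529, and 529 − 12 = 517 = 11·47.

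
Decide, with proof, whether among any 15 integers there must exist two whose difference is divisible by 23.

Take the 15 consecutive integers 74, 75, …, 88: their residues mod 23 are all distinct because 15 ≤ 23.
No two share a residue, so no pair has difference divisible by 23; the claim fails for this set.

No; for instance {74, 75, 76, 77, 78, 79, 80, 81, 82, 83, 84, 85, 86, 87, 88} is a counterexample.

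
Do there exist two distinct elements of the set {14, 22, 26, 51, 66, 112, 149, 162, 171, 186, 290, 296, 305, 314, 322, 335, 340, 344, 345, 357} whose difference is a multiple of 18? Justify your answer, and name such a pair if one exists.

Yes: 22 and 112.

Both 22 and 112 leave remainder 4 on division by 18; their difference 90 = 5·18 is a multiple of 18.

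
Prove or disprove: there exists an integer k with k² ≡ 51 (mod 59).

Take k = 46. Then 46² = 2116 = 35·59 + 51, so 46² ≡ 51 (mod 59).

k = 46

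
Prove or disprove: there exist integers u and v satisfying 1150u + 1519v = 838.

1150 and 1519 are coprime, so 1150u + 1519v ranges over all of ℤ.
Dividing repeatedly: 1519 = 1·1150 + 369, 1150 = 3·369 + 43, 369 = 8·43 + 25, 43 = 1·25 + 18, 25 = 1·18 + 7, 18 = 2·7 + 4, 7 = 1·4 + 3, 4 = 1·3 + 1, 3 = 3·1 + 0.
Unwinding: 1 = 4 − 1·3 = 4 − (7 − 1·4) = −7 + 2·4 = −7 + 2·(18 − 2·7) = 2·18 − 5·7 = 2·18 − 5·(25 − 1·18) = −5·25 + 7·18 = −5·25 + 7·(43 − 1·25) = 7·43 − 12·25 = 7·43 − 12·(369 − 8·43) = −12·369 + 103·43 = −12·369 + 103·(1150 − 3·369) = 103·1150 − 321·369 = 103·1150 − 321·(1519 − 1·1150) = −321·1519 + 424·1150, i.e. 1150·424 + 1519·(-321) = 1.
Scaling by 838 gives the particular solution (u, v) = (355312, -268998).
Subtracting 233·1519 from u and adding 233·1150 to v gives the tidier solution (1385, -1048).
Check: 1150·1385 + 1519·(-1048) = 1592750 − 1591912 = 838. ✓

u = 1385, v = -1048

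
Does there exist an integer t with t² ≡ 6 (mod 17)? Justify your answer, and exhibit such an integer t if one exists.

No such integer exists.

Computing t² mod 17 for t = 0, 1, …, 8 (enough, by the symmetry t ↦ 17 − t) gives 0, 1, 4, 9, 16, 8, 2, 15, 13.
The set of squares mod 17 is therefore {0, 1, 2, 4, 8, 9, 13, 15, 16}, which does not contain 6.
Therefore t² ≡ 6 (mod 17) has no solution.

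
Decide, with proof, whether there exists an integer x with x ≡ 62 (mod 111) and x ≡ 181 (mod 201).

No such integer exists.

Both moduli are multiples of 3 = gcd(111, 201), so any solution would satisfy x ≡ 62 and x ≡ 181 modulo 3 simultaneously.
But 62 mod 3 = 2 while 181 mod 3 = 1, a contradiction.
Therefore no such x exists.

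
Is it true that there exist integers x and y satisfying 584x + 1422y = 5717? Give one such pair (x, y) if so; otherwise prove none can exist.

Any value of 584x + 1422y is a multiple of gcd(584, 1422) = 2.
But 5717 = 2·2858 + 1, so 2 ∤ 5717.
Hence no integers x, y satisfy the equation.

There are no such integers.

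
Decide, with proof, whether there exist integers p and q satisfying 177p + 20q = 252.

177 and 20 are coprime, so 177p + 20q ranges over all of ℤ.
Dividing repeatedly: 177 = 8·20 + 17, 20 = 1·17 + 3, 17 = 5·3 + 2, 3 = 1·2 + 1, 2 = 2·1 + 0.
Working back up the chain: 1 = 3 − 1·2 = 3 − (17 − 5·3) = −17 + 6·3 = −17 + 6·(20 − 1·17) = 6·20 − 7·17 = 6·20 − 7·(177 − 8·20) = −7·177 + 62·20. So 177·(-7) + 20·62 = 1.
Scaling by 252 gives the particular solution (p, q) = (-1764, 15624).
Adding 89·20 to p and subtracting 89·177 from q gives the tidier solution (16, -129).
Check: 177·16 + 20·(-129) = 2832 − 2580 = 252. ✓

p = 16, q = -129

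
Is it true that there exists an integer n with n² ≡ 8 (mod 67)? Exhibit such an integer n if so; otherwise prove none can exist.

No such integer exists.

67 is prime, so by Euler's criterion 8 is a square mod 67 iff 8^((67−1)/2) = 8^33 ≡ 1 (mod 67).
Squaring successively (mod 67): 8^2 = 64 ≡ 64; 8^4 ≡ 64² = 4096 ≡ 9; 8^8 ≡ 9² = 81 ≡ 14; 8^16 ≡ 14² = 196 ≡ 62; 8^32 ≡ 62² = 3844 ≡ 25.
Since 33 = 32 + 1, 8^33 ≡ 25 · 8; multiplying out mod 67: 25·8 = 200 ≡ 66. Thus 8^33 ≡ 66 ≡ −1 (mod 67).
By Euler's criterion 8 is a quadratic non-residue mod 67: no n satisfies n² ≡ 8 (mod 67).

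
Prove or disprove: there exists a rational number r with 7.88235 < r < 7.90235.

Look for a denominator N such that an integer falls strictly between N·7.88235 and N·7.90235. N = 9 works: 9·7.88235 = 70.94115 < 71 < 71.12115 = 9·7.90235.
Dividing back, 7.88235 < 71/9 < 7.90235, and 71/9 is rational.

r = 71/9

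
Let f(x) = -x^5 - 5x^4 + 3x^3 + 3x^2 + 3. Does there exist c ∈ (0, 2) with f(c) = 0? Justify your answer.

f(0) = 3 and f(2) = -73, which have opposite signs.
Since f is a polynomial it is continuous on [0, 2].
The Intermediate Value Theorem then guarantees some c ∈ (0, 2) with f(c) = 0.

Yes, such a c exists.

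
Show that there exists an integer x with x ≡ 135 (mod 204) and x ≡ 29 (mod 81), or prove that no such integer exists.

There is no such integer.

Reduce both congruences modulo 3, which divides 204 and 81: they say x ≡ 135 (mod 3) and x ≡ 29 (mod 3).
These are incompatible: 135 − 29 = 106 is not divisible by 3.
Hence the system has no solution.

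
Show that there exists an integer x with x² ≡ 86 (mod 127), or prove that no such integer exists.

127 is prime, so by Euler's criterion 86 is a square mod 127 iff 86^((127−1)/2) = 86^63 ≡ 1 (mod 127).
Squaring successively (mod 127): 86^2 = 7396 ≡ 30; 86^4 ≡ 30² = 900 ≡ 11; 86^8 ≡ 11² = 121 ≡ 121; 86^16 ≡ 121² = 14641 ≡ 36; 86^32 ≡ 36² = 1296 ≡ 26.
Since 63 = 32 + 16 + 8 + 4 + 2 + 1, 86^63 ≡ 26 · 36 · 121 · 11 · 30 · 86; multiplying out mod 127: 26·36 = 936 ≡ 47, then 47·121 = 5687 ≡ 99, then 99·11 = 1089 ≡ 73, then 73·30 = 2190 ≡ 31, then 31·86 = 2666 ≡ 126. Thus 86^63 ≡ 126 ≡ −1 (mod 127).
The value −1 means 86 is a non-residue modulo 127, so x² ≡ 86 (mod 127) is impossible.

There is no such integer.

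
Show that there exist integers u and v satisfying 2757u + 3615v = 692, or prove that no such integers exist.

No such integers exist.

gcd(2757, 3615) = 3, so every integer of the form 2757u + 3615v is a multiple of 3.
But 692 = 3·230 + 2, so 3 ∤ 692.
So the equation is unsolvable over ℤ.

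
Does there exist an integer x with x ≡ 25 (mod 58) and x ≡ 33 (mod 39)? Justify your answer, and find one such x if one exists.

x = 1359

The moduli 58 and 39 are coprime, so by the Chinese Remainder Theorem a unique solution modulo 2262 exists.
Write x = 25 + 58t and require 25 + 58t ≡ 33 (mod 39), i.e. 58t ≡ 8 (mod 39).
58 ≡ 19 (mod 39), so this reads 19t ≡ 8 (mod 39). To invert 19 modulo 39: 39 = 2·19 + 1, 19 = 19·1 + 0, and unwinding, 1 = 39 − 2·19. Thus 19⁻¹ ≡ -2 ≡ 37 (mod 39).
Multiplying by 37: t ≡ 37·8 = 296 ≡ 23 (mod 39).
Taking t = 23 gives x = 25 + 58·23 = 1359.
Indeed 1359 ≡ 25 (mod 58) and 1359 ≡ 33 (mod 39).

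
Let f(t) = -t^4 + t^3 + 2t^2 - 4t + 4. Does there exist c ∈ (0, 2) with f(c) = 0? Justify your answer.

f(0) = 4 and f(2) = -4, which have opposite signs.
Since f is a polynomial it is continuous on [0, 2].
By the Intermediate Value Theorem f must vanish at some point of (0, 2).

Yes, f has a root in the interval.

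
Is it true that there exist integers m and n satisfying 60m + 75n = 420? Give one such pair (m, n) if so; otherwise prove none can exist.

m = 2, n = 4

Every value of 60m + 75n is a multiple of gcd(60, 75) = 15; since 15 ∣ 420, solutions exist.
Dividing through by 15 reduces the equation to 4m + 5n = 28.
Dividing repeatedly: 5 = 1·4 + 1, 4 = 4·1 + 0.
Working back up the chain: 1 = 5 − 1·4. So 4·(-1) + 5·1 = 1.
Scaling by 28 gives the particular solution (m, n) = (-28, 28).
Shifting by a multiple of (5, −4) keeps it a solution: m = -28 + 6·5 = 2, n = 28 − 6·4 = 4.
Indeed 60·2 + 75·4 = 120 + 300 = 420.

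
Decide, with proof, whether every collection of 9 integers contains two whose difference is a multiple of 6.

There are exactly 6 possible remainders on division by 6.
Since 9 > 6, two of the 9 integers must share a residue class by the pigeonhole principle; call them a and b.
Their difference a − b is then a multiple of 6.

Yes, this is always true.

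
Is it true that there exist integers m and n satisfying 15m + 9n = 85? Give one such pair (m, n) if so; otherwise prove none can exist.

No, no such integers exist.

Both 15 and 9 are divisible by gcd(15, 9) = 3, hence so is any combination 15m + 9n.
But 85 is not a multiple of 3 (it leaves remainder 1).
Therefore 15m + 9n = 85 has no solution in integers.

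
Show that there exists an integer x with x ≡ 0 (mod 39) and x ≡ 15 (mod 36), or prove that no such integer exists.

x = 195

Here gcd(39, 36) = 3, and both 0 and 15 leave remainder 0 mod 3, so the system is consistent.
List candidates x ≡ 0 (mod 39): 0, 39, 78, 117, 156, 195. Modulo 36 these are 0, 3, 6, 9, 12, 15; 195 gives 15 as required.
Check: 195 mod 39 = 0, 195 mod 36 = 15. ✓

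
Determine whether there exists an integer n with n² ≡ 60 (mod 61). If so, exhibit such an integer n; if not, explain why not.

n = 50 works: 50² = 2500, and 2500 − 60 = 2440 = 40·61.

n = 50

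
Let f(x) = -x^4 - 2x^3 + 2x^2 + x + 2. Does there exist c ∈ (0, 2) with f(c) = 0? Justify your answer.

Yes, f has a root in the interval.

f(0) = 2 and f(2) = -20, which have opposite signs.
As a polynomial, f is continuous on every closed interval.
The Intermediate Value Theorem then guarantees some c ∈ (0, 2) with f(c) = 0.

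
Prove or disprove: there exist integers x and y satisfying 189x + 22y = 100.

Since gcd(189, 22) = 1, every integer is an integer combination of 189 and 22.
Run the Euclidean algorithm on 189 and 22: 189 = 8·22 + 13, 22 = 1·13 + 9, 13 = 1·9 + 4, 9 = 2·4 + 1, 4 = 4·1 + 0.
Back-substituting, 1 = 9 − 2·4 = 9 − 2·(13 − 1·9) = −2·13 + 3·9 = −2·13 + 3·(22 − 1·13) = 3·22 − 5·13 = 3·22 − 5·(189 − 8·22) = −5·189 + 43·22; that is, 189·(-5) + 22·43 = 1.
Times 100: 189·(-500) + 22·4300 = 100, so (-500, 4300) solves it.
Adding 23·22 to x and subtracting 23·189 from y gives the tidier solution (6, -47).
Indeed 189·6 + 22·(-47) = 1134 − 1034 = 100.

x = 6, y = -47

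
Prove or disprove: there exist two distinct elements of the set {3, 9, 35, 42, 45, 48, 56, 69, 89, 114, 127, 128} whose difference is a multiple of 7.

3 mod 7 = 3 and 45 mod 7 = 3, so 45 − 3 = 42 = 6·7.

Yes: 3 and 45.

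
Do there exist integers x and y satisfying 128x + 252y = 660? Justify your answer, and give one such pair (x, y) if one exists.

x = 15, y = -5

gcd(128, 252) = 4, and 4 divides 660, so integer solutions exist.
Dividing through by 4 reduces the equation to 32x + 63y = 165.
Run the Euclidean algorithm on 63 and 32: 63 = 1·32 + 31, 32 = 1·31 + 1, 31 = 31·1 + 0.
Unwinding: 1 = 32 − 1·31 = 32 − (63 − 1·32) = −63 + 2·32, i.e. 32·2 + 63·(-1) = 1.
Scaling by 165 gives the particular solution (x, y) = (330, -165).
Subtracting 5·63 from x and adding 5·32 to y gives the tidier solution (15, -5).
Check: 128·15 + 252·(-5) = 1920 − 1260 = 660. ✓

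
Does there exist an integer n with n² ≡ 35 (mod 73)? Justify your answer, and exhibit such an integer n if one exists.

n = 53

n = 53 works: 53² = 2809, and 2809 − 35 = 2774 = 38·73.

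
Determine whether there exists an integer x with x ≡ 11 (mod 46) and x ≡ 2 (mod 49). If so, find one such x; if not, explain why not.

Since 46 and 49 share no common factor, CRT says the pair of congruences has a solution (unique mod 2254).
Write x = 11 + 46t and require 11 + 46t ≡ 2 (mod 49), i.e. 46t ≡ 40 (mod 49).
Invert 46 mod 49 by the Euclidean algorithm: 49 = 1·46 + 3, 46 = 15·3 + 1, 3 = 3·1 + 0; back-substituting, 1 = 46 − 15·3 = 46 − 15·(49 − 1·46) = −15·49 + 16·46. Hence 46·16 ≡ 1, so 46⁻¹ ≡ 16 (mod 49).
Multiplying by 16: t ≡ 16·40 = 640 ≡ 3 (mod 49).
With t = 3: x = 11 + 46·3 = 149.
Check: 149 mod 46 = 11, 149 mod 49 = 2. ✓

x = 149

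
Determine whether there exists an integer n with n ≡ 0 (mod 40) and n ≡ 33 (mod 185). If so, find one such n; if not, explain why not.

No, no such integer exists.

Reduce both congruences modulo 5, which divides 40 and 185: they say n ≡ 0 (mod 5) and n ≡ 33 (mod 5).
However 0 ≡ 0 and 33 ≡ 3 (mod 5), and 0 ≠ 3.
Hence the system has no solution.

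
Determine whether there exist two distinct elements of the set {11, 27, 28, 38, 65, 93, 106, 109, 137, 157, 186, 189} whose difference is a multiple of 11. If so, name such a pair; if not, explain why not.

Reduce each element mod 11: 11↦0, 27↦5, 28↦6, 38↦5, 65↦10, 93↦5, 106↦7, 109↦10, 137↦5, 157↦3, 186↦10, 189↦2. The residue 5 repeats (at 27 and 38), and 38 − 27 = 11 = 1·11.

Yes: 27 and 38.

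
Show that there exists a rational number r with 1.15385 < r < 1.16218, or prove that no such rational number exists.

r = 22/19

Look for a denominator N such that an integer falls strictly between N·1.15385 and N·1.16218. N = 19 works: 19·1.15385 = 21.92315 < 22 < 22.08142 = 19·1.16218.
Hence 22/19 is a rational number with 1.15385 < 22/19 < 1.16218.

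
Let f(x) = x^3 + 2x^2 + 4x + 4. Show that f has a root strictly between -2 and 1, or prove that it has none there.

Such a root exists.

f(-2) = -4 and f(1) = 11, which have opposite signs.
Since f is a polynomial it is continuous on [-2, 1].
By the Intermediate Value Theorem, f takes the value 0 somewhere in the open interval.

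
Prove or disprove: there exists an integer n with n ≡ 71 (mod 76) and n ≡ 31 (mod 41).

n = 2655

Since 76 and 41 share no common factor, CRT says the pair of congruences has a solution (unique mod 3116).
Write n = 71 + 76t and require 71 + 76t ≡ 31 (mod 41), i.e. 76t ≡ 1 (mod 41).
76 ≡ 35 (mod 41), so this reads 35t ≡ 1 (mod 41). Since 35·34 = 1190 = 29·41 + 1, the inverse of 35 mod 41 is 34.
Therefore t ≡ 34·1 = 34 (mod 41).
With t = 34: n = 71 + 76·34 = 2655.
Indeed 2655 ≡ 71 (mod 76) and 2655 ≡ 31 (mod 41).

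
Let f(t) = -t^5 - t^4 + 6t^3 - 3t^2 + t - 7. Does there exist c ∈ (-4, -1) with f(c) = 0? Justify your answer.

f(-4) = 325 and f(-1) = -17, which have opposite signs.
f is continuous everywhere (it is a polynomial), in particular on [-4, -1].
By the Intermediate Value Theorem f must vanish at some point of (-4, -1).

Yes, such a c exists.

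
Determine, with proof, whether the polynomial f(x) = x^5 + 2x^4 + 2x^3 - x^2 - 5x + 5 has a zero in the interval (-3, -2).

No such root exists.

The endpoint values f(-3) = -124 and f(-2) = -5 are both negative. Claim: f(x) < 0 for every x in (-3, -2).
Shift to the endpoint -2: with x = -2 − u (0 < u < 1), one computes f(-2 − u) = -u^5 - 8u^4 - 26u^3 - 45u^2 - 39u - 5.
All 6 nonzero coefficients of this polynomial in u are negative; hence for u > 0 the value is a sum of negative terms (the constant -5 among them).
Therefore f(x) < 0 throughout (-3, -2), and f has no zero there.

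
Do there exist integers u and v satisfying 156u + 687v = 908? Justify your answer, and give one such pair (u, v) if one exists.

No, no such integers exist.

Any value of 156u + 687v is a multiple of gcd(156, 687) = 3.
However 908 leaves remainder 2 on division by 3.
Hence no integers u, v satisfy the equation.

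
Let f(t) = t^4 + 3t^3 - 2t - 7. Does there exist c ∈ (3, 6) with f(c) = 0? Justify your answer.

f(3) = 149 and f(6) = 1925, both positive, so a sign-change argument is unavailable; we show f keeps this sign on the whole interval.
Substitute t = 3 + u, where 0 < u < 3 on the interval. Expanding, f(3 + u) = u^4 + 15u^3 + 81u^2 + 187u + 149.
All 5 nonzero coefficients of this polynomial in u are positive; hence for u > 0 the value is a sum of positive terms (the constant 149 among them).
So f is strictly positive on (3, 6); no root exists in the interval.

No.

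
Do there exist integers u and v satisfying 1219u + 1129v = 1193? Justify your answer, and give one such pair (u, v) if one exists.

u = 929, v = -1002

Since gcd(1219, 1129) = 1, every integer is an integer combination of 1219 and 1129.
Dividing repeatedly: 1219 = 1·1129 + 90, 1129 = 12·90 + 49, 90 = 1·49 + 41, 49 = 1·41 + 8, 41 = 5·8 + 1, 8 = 8·1 + 0.
Working back up the chain: 1 = 41 − 5·8 = 41 − 5·(49 − 1·41) = −5·49 + 6·41 = −5·49 + 6·(90 − 1·49) = 6·90 − 11·49 = 6·90 − 11·(1129 − 12·90) = −11·1129 + 138·90 = −11·1129 + 138·(1219 − 1·1129) = 138·1219 − 149·1129. So 1219·138 + 1129·(-149) = 1.
Multiplying through by 1193: u = 138·1193 = 164634, v = (-149)·1193 = -177757 is a solution.
The general solution is u = 164634 + 1129k, v = -177757 − 1219k; taking k = -145 gives the smaller pair u = 929, v = -1002.
Indeed 1219·929 + 1129·(-1002) = 1132451 − 1131258 = 1193.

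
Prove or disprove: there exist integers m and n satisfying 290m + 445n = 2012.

gcd(290, 445) = 5, so every integer of the form 290m + 445n is a multiple of 5.
But 2012 is not a multiple of 5 (it leaves remainder 2).
So the equation is unsolvable over ℤ.

No such integers exist.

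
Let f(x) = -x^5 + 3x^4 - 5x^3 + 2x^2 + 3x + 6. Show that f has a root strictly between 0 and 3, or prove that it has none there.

f(0) = 6 and f(3) = -102, which have opposite signs.
As a polynomial, f is continuous on every closed interval.
By the Intermediate Value Theorem f must vanish at some point of (0, 3).

Yes, f has a root in the interval.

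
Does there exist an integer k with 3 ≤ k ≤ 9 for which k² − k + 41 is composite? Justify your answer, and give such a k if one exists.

The values for k = 3, 4, …, 9 are 47, 53, 61, 71, 83, 97, 113, and each of these is prime.
So no value in the range makes the expression composite.

No, no such integer k in that range exists.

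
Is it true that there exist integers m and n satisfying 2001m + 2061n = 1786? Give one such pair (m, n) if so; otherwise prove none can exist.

gcd(2001, 2061) = 3, so every integer of the form 2001m + 2061n is a multiple of 3.
But 1786 = 3·595 + 1, so 3 ∤ 1786.
Therefore 2001m + 2061n = 1786 has no solution in integers.

No such integers exist.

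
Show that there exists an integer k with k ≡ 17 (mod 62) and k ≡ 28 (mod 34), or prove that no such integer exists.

There is no such integer.

Both moduli are multiples of 2 = gcd(62, 34), so any solution would satisfy k ≡ 17 and k ≡ 28 modulo 2 simultaneously.
However 17 ≡ 1 and 28 ≡ 0 (mod 2), and 1 ≠ 0.
Therefore no such k exists.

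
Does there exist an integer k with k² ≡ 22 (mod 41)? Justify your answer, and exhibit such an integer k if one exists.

No, no such integer exists.

Apply Euler's criterion with the prime 41: 22 is a quadratic residue iff 22^20 ≡ 1 (mod 41), and a non-residue iff it is ≡ −1.
Squaring successively (mod 41): 22^2 = 484 ≡ 33; 22^4 ≡ 33² = 1089 ≡ 23; 22^8 ≡ 23² = 529 ≡ 37; 22^16 ≡ 37² = 1369 ≡ 16.
Since 20 = 16 + 4, 22^20 ≡ 16 · 23; multiplying out mod 41: 16·23 = 368 ≡ 40. Thus 22^20 ≡ 40 ≡ −1 (mod 41).
By Euler's criterion 22 is a quadratic non-residue mod 41: no k satisfies k² ≡ 22 (mod 41).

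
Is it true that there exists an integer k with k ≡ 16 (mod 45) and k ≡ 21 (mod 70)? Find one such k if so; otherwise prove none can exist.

k = 511

The moduli are not coprime: gcd(45, 70) = 5. Compatibility requires 5 ∣ (21 − 16) = 5, which holds, so solutions exist.
Put k = 16 + 45t, so we need 45t ≡ 5 (mod 70), equivalently (divide by 5) 9t ≡ 1 (mod 14).
To invert 9 modulo 14: 14 = 1·9 + 5, 9 = 1·5 + 4, 5 = 1·4 + 1, 4 = 4·1 + 0, and unwinding, 1 = 5 − 1·4 = 5 − (9 − 1·5) = −9 + 2·5 = −9 + 2·(14 − 1·9) = 2·14 − 3·9. Thus 9⁻¹ ≡ -3 ≡ 11 (mod 14).
Therefore t ≡ 11·1 = 11 (mod 14).
Then k = 16 + 45·11 = 511.
Check: 511 mod 45 = 16, 511 mod 70 = 21. ✓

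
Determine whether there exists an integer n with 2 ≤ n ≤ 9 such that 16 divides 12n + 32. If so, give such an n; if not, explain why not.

n = 4

Scanning upward from n = 2 gives 56, 68, none divisible by 16. n = 4 works, since 12·4 + 32 = 80 = 5·16.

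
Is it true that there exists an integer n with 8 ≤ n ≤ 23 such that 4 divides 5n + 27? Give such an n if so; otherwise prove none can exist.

n = 9

n = 9 works, since 5·9 + 27 = 72 = 18·4.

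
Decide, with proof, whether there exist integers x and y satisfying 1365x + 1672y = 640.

x = 1256, y = -1025

1365 and 1672 are coprime, so 1365x + 1672y ranges over all of ℤ.
Run the Euclidean algorithm on 1672 and 1365: 1672 = 1·1365 + 307, 1365 = 4·307 + 137, 307 = 2·137 + 33, 137 = 4·33 + 5, 33 = 6·5 + 3, 5 = 1·3 + 2, 3 = 1·2 + 1, 2 = 2·1 + 0.
Working back up the chain: 1 = 3 − 1·2 = 3 − (5 − 1·3) = −5 + 2·3 = −5 + 2·(33 − 6·5) = 2·33 − 13·5 = 2·33 − 13·(137 − 4·33) = −13·137 + 54·33 = −13·137 + 54·(307 − 2·137) = 54·307 − 121·137 = 54·307 − 121·(1365 − 4·307) = −121·1365 + 538·307 = −121·1365 + 538·(1672 − 1·1365) = 538·1672 − 659·1365. So 1365·(-659) + 1672·538 = 1.
Times 640: 1365·(-421760) + 1672·344320 = 640, so (-421760, 344320) solves it.
Adding 253·1672 to x and subtracting 253·1365 from y gives the tidier solution (1256, -1025).
Check: 1365·1256 + 1672·(-1025) = 1714440 − 1713800 = 640. ✓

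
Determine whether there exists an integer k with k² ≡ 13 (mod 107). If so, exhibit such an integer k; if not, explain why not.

k = 21

k = 21 works: 21² = 441, and 441 − 13 = 428 = 4·107.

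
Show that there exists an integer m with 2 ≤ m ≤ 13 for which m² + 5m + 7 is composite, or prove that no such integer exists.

At m = 9: 9² + 5·9 + 7 = 133 = 7·19, which is composite.

m = 9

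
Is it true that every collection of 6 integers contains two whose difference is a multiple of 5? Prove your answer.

Yes, this is always true.

There are exactly 5 possible remainders on division by 5.
Placing 6 integers into 5 classes, some class receives at least two — say a and b.
Then a ≡ b (mod 5), i.e. 5 ∣ (a − b).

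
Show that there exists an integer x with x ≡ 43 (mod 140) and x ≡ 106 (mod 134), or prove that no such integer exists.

No, no such integer exists.

Both moduli are multiples of 2 = gcd(140, 134), so any solution would satisfy x ≡ 43 and x ≡ 106 modulo 2 simultaneously.
These are incompatible: 43 − 106 = -63 is not divisible by 2.
So no integer satisfies both congruences.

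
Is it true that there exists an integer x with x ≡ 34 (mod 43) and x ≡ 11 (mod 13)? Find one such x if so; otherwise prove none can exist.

x = 206

gcd(43, 13) = 1, so the Chinese Remainder Theorem guarantees exactly one residue class mod 559 satisfying both.
Any solution of the first congruence is x = 34 + 43t; substituting into the second, 43t ≡ 11 − 34 ≡ 3 (mod 13).
43 ≡ 4 (mod 13), so this reads 4t ≡ 3 (mod 13). Note 4·10 = 40 ≡ 1 (mod 13) (as 40 − 1 = 3·13), so 4⁻¹ ≡ 10.
Therefore t ≡ 10·3 = 30 ≡ 4 (mod 13).
Taking t = 4 gives x = 34 + 43·4 = 206.
Indeed 206 ≡ 34 (mod 43) and 206 ≡ 11 (mod 13).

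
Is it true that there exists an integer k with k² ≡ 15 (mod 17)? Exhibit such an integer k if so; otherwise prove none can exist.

Take k = 10. Then 10² = 100 = 5·17 + 15, so 10² ≡ 15 (mod 17).

k = 10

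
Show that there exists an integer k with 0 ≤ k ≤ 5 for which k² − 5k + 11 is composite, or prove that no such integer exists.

No such integer k in that range exists.

The values for k = 0, 1, …, 5 are 11, 7, 5, 5, 7, 11, and each of these is prime.
So no value in the range makes the expression composite.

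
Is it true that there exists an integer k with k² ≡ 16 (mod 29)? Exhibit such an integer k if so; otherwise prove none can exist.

k = 25

k = 25 works: 25² = 625, and 625 − 16 = 609 = 21·29.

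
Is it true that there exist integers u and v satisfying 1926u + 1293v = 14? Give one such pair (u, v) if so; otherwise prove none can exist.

There are no such integers.

Any value of 1926u + 1293v is a multiple of gcd(1926, 1293) = 3.
However 14 leaves remainder 2 on division by 3.
Therefore 1926u + 1293v = 14 has no solution in integers.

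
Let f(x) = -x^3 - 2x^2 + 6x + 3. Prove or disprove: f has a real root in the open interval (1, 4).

Yes, f has a root in the interval.

f(1) = 6 and f(4) = -69, which have opposite signs.
Since f is a polynomial it is continuous on [1, 4].
By the Intermediate Value Theorem, f takes the value 0 somewhere in the open interval.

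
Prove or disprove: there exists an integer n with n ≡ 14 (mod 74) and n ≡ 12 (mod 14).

The moduli are not coprime: gcd(74, 14) = 2. Compatibility requires 2 ∣ (12 − 14) = -2, which holds, so solutions exist.
The integers ≡ 14 (mod 74) are 14, 88, 162, 236, …; their remainders mod 14 are 0, 4, 8, 12, so n = 236 is the first that is ≡ 12 (mod 14).
Check: 236 mod 74 = 14, 236 mod 14 = 12. ✓

n = 236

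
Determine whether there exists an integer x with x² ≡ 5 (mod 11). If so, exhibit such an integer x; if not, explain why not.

x = 7

x = 7 works: 7² = 49, and 49 − 5 = 44 = 4·11.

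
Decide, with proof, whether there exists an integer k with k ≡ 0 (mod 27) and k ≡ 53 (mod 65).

k = 378

The moduli 27 and 65 are coprime, so by the Chinese Remainder Theorem a unique solution modulo 1755 exists.
Any solution of the first congruence is k = 0 + 27t; substituting into the second, 27t ≡ 53 − 0 ≡ 53 (mod 65).
To invert 27 modulo 65: 65 = 2·27 + 11, 27 = 2·11 + 5, 11 = 2·5 + 1, 5 = 5·1 + 0, and unwinding, 1 = 11 − 2·5 = 11 − 2·(27 − 2·11) = −2·27 + 5·11 = −2·27 + 5·(65 − 2·27) = 5·65 − 12·27. Thus 27⁻¹ ≡ -12 ≡ 53 (mod 65).
Multiplying by 53: t ≡ 53·53 = 2809 ≡ 14 (mod 65).
With t = 14: k = 0 + 27·14 = 378.
Indeed 378 ≡ 0 (mod 27) and 378 ≡ 53 (mod 65).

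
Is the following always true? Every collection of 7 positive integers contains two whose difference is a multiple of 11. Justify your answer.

Try 7 consecutive integers, 30, 31, …, 36. Their remainders mod 11 are 8, 9, 10, 0, 1, 2, 3 — pairwise different, as any 7 ≤ 11 consecutive integers have distinct residues.
No two share a residue, so no pair has difference divisible by 11; the claim fails for this set.

No; for instance {30, 31, 32, 33, 34, 35, 36} is a counterexample.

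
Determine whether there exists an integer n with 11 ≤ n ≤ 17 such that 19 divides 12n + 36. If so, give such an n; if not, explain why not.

n = 16

n = 16 works, since 12·16 + 36 = 228 = 12·19.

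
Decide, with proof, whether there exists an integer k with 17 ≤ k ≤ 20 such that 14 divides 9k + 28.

For k = 17, 18, 19, 20 the values of 9k + 28 modulo 14 are 13, 8, 3, 12 respectively.
The residue 0 does not occur, so no k in [17, 20] makes 9k + 28 a multiple of 14.

There is no such integer k in that range.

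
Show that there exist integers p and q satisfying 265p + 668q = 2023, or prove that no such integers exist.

Since gcd(265, 668) = 1, every integer is an integer combination of 265 and 668.
Dividing repeatedly: 668 = 2·265 + 138, 265 = 1·138 + 127, 138 = 1·127 + 11, 127 = 11·11 + 6, 11 = 1·6 + 5, 6 = 1·5 + 1, 5 = 5·1 + 0.
Back-substituting, 1 = 6 − 1·5 = 6 − (11 − 1·6) = −11 + 2·6 = −11 + 2·(127 − 11·11) = 2·127 − 23·11 = 2·127 − 23·(138 − 1·127) = −23·138 + 25·127 = −23·138 + 25·(265 − 1·138) = 25·265 − 48·138 = 25·265 − 48·(668 − 2·265) = −48·668 + 121·265; that is, 265·121 + 668·(-48) = 1.
Scaling by 2023 gives the particular solution (p, q) = (244783, -97104).
The general solution is p = 244783 + 668k, q = -97104 − 265k; taking k = -366 gives the smaller pair p = 295, q = -114.
Check: 265·295 + 668·(-114) = 78175 − 76152 = 2023. ✓

p = 295, q = -114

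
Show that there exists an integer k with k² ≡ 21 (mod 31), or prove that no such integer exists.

Apply Euler's criterion with the prime 31: 21 is a quadratic residue iff 21^15 ≡ 1 (mod 31), and a non-residue iff it is ≡ −1.
Repeated squaring mod 31: 21^2 = 441 ≡ 7; 21^4 ≡ 7² = 49 ≡ 18; 21^8 ≡ 18² = 324 ≡ 14.
Since 15 = 8 + 4 + 2 + 1, 21^15 ≡ 14 · 18 · 7 · 21; multiplying out mod 31: 14·18 = 252 ≡ 4, then 4·7 = 28 ≡ 28, then 28·21 = 588 ≡ 30. Thus 21^15 ≡ 30 ≡ −1 (mod 31).
The value −1 means 21 is a non-residue modulo 31, so k² ≡ 21 (mod 31) is impossible.

No, no such integer exists.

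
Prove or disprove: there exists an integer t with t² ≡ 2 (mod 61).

No, no such integer exists.

61 is prime, so by Euler's criterion 2 is a square mod 61 iff 2^((61−1)/2) = 2^30 ≡ 1 (mod 61).
Squaring successively (mod 61): 2^2 = 4 ≡ 4; 2^4 ≡ 4² = 16 ≡ 16; 2^8 ≡ 16² = 256 ≡ 12; 2^16 ≡ 12² = 144 ≡ 22.
Since 30 = 16 + 8 + 4 + 2, 2^30 ≡ 22 · 12 · 16 · 4; multiplying out mod 61: 22·12 = 264 ≡ 20, then 20·16 = 320 ≡ 15, then 15·4 = 60 ≡ 60. Thus 2^30 ≡ 60 ≡ −1 (mod 61).
By Euler's criterion 2 is a quadratic non-residue mod 61: no t satisfies t² ≡ 2 (mod 61).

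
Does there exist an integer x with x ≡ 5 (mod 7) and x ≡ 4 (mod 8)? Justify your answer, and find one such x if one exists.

Since 7 and 8 share no common factor, CRT says the pair of congruences has a solution (unique mod 56).
Any solution of the first congruence is x = 5 + 7t; substituting into the second, 7t ≡ 4 − 5 ≡ 7 (mod 8).
Note 7·7 = 49 ≡ 1 (mod 8) (as 49 − 1 = 6·8), so 7⁻¹ ≡ 7.
Therefore t ≡ 7·7 = 49 ≡ 1 (mod 8).
With t = 1: x = 5 + 7·1 = 12.
Check: 12 mod 7 = 5, 12 mod 8 = 4. ✓

x = 12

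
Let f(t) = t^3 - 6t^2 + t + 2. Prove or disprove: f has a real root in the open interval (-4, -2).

The endpoint values f(-4) = -162 and f(-2) = -32 are both negative. Claim: f(t) < 0 for every t in (-4, -2).
Substitute t = -2 − u, where 0 < u < 2 on the interval. Expanding, f(-2 − u) = -u^3 - 12u^2 - 37u - 32.
The nonzero coefficients here are all negative, so for u > 0 every term is negative (or zero), and the constant term -32 is strictly negative.
Therefore f(t) < 0 throughout (-4, -2), and f has no zero there.

No.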